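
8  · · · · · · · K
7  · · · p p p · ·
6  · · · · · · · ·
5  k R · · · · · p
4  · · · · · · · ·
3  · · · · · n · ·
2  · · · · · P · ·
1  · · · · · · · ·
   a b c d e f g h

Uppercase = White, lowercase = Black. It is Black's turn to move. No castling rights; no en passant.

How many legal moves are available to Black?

3

Black to move; king on a5.
In check: yes, from the white rook on b5.
Legal moves: Ka6, Kxb5, Ka4.
Count: 3.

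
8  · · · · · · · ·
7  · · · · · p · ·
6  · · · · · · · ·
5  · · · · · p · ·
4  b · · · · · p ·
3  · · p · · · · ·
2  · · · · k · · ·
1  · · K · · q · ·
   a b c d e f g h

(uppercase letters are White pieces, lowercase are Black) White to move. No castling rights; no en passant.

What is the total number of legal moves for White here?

White to move; king on c1.
In check: yes, from the black queen on f1.
Legal moves: none.
Count: 0.

0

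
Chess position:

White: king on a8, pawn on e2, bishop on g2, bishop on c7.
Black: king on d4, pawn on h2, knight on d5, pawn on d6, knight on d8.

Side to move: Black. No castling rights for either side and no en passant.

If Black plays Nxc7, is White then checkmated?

no

After Nxc7: white king on a8; in check: yes, from the black knight on c7.
White has 2 legal replies: Kb8, Ka7.
In check but a legal move exists → not checkmate.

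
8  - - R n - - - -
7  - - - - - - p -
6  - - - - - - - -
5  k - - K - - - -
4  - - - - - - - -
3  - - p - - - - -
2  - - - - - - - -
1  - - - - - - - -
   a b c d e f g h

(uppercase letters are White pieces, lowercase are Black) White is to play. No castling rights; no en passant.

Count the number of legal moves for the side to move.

14

White to move; king on d5.
In check: no.
Legal moves: Rxd8, Rb8, Ra8+, Rc7, Rc6, Rc5+, Rc4, Rxc3, Kd6, Ke5, Kc5, Ke4, Kd4, Kc4.
Count: 14.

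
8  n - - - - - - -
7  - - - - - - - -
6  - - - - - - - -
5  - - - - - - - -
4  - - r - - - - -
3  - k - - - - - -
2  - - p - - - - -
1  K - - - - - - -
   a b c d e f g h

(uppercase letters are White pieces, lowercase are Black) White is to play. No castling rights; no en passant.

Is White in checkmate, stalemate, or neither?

stalemate

White to move; white king on a1.
In check: no.
King squares — b1: attacked by Pc2; a2: attacked by Kb3; b2: attacked by Kb3.
Legal moves for White: none.
Not in check and no legal moves → stalemate.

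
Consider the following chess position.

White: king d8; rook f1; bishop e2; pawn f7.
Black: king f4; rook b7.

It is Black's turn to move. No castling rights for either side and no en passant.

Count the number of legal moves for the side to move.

Black to move; king on f4.
In check: yes, from the white rook on f1.
Legal moves: Kg5, Ke5, Ke4, Kg3, Ke3.
Count: 5.

5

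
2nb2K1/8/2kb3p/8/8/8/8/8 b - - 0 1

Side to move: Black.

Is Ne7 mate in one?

no

After Ne7: white king on g8; in check: yes, from the black knight on e7.
White has 5 legal replies: Kh8, Kf8, Kh7, Kg7, Kf7.
In check but a legal move exists → not checkmate.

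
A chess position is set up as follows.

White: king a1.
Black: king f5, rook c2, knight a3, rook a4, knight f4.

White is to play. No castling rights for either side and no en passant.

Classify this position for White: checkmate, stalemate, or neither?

stalemate

White to move; white king on a1.
In check: no.
King squares — b1: attacked by Na3; a2: attacked by Rc2; b2: attacked by Rc2.
Legal moves for White: none.
Not in check and no legal moves → stalemate.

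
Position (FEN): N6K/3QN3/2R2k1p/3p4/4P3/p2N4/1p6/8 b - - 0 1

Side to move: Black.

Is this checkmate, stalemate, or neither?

Black to move; black king on f6.
In check: yes, from the white rook on c6.
Legal moves for Black: Kf7, Kg5.
Black is in check but has 2 legal moves → neither.

neither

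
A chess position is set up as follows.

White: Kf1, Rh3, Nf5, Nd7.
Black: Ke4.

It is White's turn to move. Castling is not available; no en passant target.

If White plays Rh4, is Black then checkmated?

After Rh4: black king on e4; in check: yes, from the white rook on h4.
Black has 4 legal replies: Kxf5, Kd5, Kf3, Kd3.
In check but a legal move exists → not checkmate.

no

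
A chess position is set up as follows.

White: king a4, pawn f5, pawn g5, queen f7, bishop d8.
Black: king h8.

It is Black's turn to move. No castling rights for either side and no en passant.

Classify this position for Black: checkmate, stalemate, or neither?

Black to move; black king on h8.
In check: no.
King squares — g7: attacked by Qf7; h7: attacked by Qf7; g8: attacked by Qf7.
Legal moves for Black: none.
Not in check and no legal moves → stalemate.

stalemate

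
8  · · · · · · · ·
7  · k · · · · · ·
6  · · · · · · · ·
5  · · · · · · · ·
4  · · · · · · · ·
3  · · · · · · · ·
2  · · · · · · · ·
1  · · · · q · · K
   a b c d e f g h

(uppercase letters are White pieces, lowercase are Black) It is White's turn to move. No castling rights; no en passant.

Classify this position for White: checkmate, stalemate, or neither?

White to move; white king on h1.
In check: yes, from the black queen on e1.
King squares — g1: attacked by Qe1; g2: available; h2: available.
Legal moves for White: Kh2, Kg2.
White is in check but has 2 legal moves → neither.

neither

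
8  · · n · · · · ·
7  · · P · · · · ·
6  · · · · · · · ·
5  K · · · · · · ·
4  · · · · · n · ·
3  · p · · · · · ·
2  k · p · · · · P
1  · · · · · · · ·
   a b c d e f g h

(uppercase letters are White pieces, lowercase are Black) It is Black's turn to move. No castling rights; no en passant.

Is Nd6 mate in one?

no

After Nd6: white king on a5; in check: no.
White is not in check, so this cannot be checkmate.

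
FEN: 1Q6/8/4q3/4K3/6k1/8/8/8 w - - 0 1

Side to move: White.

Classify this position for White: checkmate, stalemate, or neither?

neither

White to move; white king on e5.
In check: yes, from the black queen on e6.
Legal moves for White: Kxe6, Kd4.
White is in check but has 2 legal moves → neither.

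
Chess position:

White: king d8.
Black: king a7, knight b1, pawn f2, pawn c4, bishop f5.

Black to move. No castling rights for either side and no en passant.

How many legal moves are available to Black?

23

Black to move; king on a7.
In check: no.
Legal moves: Kb8, Ka8, Kb7, Kb6, Ka6, Bc8, Bh7, Bd7, Bg6, Be6, Bg4, Be4, Bh3, Bd3, Bc2, Nc3, Na3, Nd2, c3, f1=Q, f1=R, f1=B, f1=N.
Count: 23.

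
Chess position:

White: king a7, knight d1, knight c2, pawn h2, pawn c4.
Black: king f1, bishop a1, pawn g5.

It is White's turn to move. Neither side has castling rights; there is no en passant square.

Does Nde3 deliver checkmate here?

no

After Nde3: black king on f1; in check: yes, from the white knight on e3.
Black has 3 legal replies: Kf2, Ke2, Kg1.
In check but a legal move exists → not checkmate.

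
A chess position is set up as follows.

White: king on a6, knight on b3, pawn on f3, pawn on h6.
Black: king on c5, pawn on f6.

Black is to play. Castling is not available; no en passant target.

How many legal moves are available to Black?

5

Black to move; king on c5.
In check: yes, from the white knight on b3.
Legal moves: Kd6, Kc6, Kd5, Kc4, Kb4.
Count: 5.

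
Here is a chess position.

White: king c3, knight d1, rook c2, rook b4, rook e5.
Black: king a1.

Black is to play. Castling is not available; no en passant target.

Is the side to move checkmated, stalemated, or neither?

stalemate

Black to move; black king on a1.
In check: no.
King squares — b1: attacked by Rb4; a2: attacked by Rc2; b2: attacked by Nd1.
Legal moves for Black: none.
Not in check and no legal moves → stalemate.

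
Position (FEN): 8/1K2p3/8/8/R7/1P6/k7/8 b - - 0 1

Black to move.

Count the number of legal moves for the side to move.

Black to move; king on a2.
In check: yes, from the white rook on a4.
Legal moves: Kxb3, Kb2, Kb1.
Count: 3.

3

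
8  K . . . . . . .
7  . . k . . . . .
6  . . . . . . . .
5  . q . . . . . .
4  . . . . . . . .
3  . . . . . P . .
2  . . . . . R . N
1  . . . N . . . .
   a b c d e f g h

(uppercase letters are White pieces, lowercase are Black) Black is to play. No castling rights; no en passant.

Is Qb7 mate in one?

yes

After Qb7: white king on a8; in check: yes, from the black queen on b7.
King squares — a7: attacked by Qb7; b7: attacked by Kc7; b8: attacked by Qb7.
White has no legal moves → checkmate.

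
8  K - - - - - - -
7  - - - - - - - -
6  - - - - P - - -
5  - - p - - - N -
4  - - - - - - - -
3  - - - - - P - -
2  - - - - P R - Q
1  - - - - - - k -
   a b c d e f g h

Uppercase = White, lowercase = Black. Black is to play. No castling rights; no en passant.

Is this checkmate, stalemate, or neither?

checkmate

Black to move; black king on g1.
In check: yes, from the white queen on h2.
King squares — f1: attacked by Rf2; h1: attacked by Qh2; f2: attacked by Qh2; g2: attacked by Rf2; h2: attacked by Rf2.
Legal moves for Black: none.
In check with no legal moves → checkmate.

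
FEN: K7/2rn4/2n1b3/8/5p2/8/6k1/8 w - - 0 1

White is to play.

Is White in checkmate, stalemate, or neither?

stalemate

White to move; white king on a8.
In check: no.
King squares — a7: attacked by Nc6; b7: attacked by Rc7; b8: attacked by Nc6.
Legal moves for White: none.
Not in check and no legal moves → stalemate.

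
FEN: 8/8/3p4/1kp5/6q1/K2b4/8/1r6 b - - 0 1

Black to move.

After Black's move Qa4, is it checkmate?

After Qa4: white king on a3; in check: yes, from the black queen on a4.
King squares — a2: attacked by Qa4; b2: attacked by Rb1; b3: attacked by Rb1; a4: attacked by Kb5; b4: attacked by Rb1.
White has no legal moves → checkmate.

yes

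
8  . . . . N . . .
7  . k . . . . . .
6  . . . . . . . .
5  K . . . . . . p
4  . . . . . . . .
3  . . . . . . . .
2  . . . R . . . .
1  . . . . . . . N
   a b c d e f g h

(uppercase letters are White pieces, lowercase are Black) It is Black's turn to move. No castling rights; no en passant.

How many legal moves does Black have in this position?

Black to move; king on b7.
In check: no.
Legal moves: Kc8, Kb8, Ka8, Ka7, Kc6, h4.
Count: 6.

6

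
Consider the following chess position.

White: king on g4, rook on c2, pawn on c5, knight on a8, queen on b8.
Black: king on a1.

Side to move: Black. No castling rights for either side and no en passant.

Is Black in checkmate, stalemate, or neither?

Black to move; black king on a1.
In check: no.
King squares — b1: attacked by Qb8; a2: attacked by Rc2; b2: attacked by Rc2.
Legal moves for Black: none.
Not in check and no legal moves → stalemate.

stalemate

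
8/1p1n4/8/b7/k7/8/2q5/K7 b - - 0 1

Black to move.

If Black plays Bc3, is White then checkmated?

yes

After Bc3: white king on a1; in check: yes, from the black bishop on c3.
King squares — b1: attacked by Qc2; a2: attacked by Qc2; b2: attacked by Qc2.
White has no legal moves → checkmate.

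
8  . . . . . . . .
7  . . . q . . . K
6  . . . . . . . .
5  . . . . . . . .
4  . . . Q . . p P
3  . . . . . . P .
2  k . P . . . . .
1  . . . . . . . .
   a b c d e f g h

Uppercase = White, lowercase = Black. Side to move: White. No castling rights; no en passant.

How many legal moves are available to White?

6

White to move; king on h7.
In check: yes, from the black queen on d7.
Legal moves: Kh8, Kg8, Kh6, Kg6, Qg7, Qxd7.
Count: 6.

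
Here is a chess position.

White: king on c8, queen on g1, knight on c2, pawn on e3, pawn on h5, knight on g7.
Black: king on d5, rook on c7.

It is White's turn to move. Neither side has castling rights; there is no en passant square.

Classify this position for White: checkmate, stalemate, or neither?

White to move; white king on c8.
In check: yes, from the black rook on c7.
Legal moves for White: Kd8, Kb8, Kxc7.
White is in check but has 3 legal moves → neither.

neither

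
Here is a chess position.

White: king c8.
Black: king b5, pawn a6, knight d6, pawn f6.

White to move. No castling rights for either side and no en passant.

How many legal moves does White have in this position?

White to move; king on c8.
In check: yes, from the black knight on d6.
Legal moves: Kd8, Kb8, Kd7, Kc7.
Count: 4.

4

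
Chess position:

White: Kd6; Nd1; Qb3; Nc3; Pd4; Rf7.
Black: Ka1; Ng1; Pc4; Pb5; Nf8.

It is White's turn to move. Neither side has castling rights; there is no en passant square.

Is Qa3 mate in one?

After Qa3: black king on a1; in check: yes, from the white queen on a3.
King squares — b1: attacked by Nc3; a2: attacked by Qa3; b2: attacked by Nd1.
Black has no legal moves → checkmate.

yes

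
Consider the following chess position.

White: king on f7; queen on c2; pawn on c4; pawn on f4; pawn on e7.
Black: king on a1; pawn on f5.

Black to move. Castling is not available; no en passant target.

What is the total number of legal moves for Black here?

Black to move; king on a1.
In check: no.
Legal moves: none.
Count: 0.

0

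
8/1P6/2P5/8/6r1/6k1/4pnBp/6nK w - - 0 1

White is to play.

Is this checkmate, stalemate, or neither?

White to move; white king on h1.
In check: yes, from the black knight on f2.
King squares — g1: attacked by Ph2; g2: own bishop; h2: attacked by Kg3.
Legal moves for White: none.
In check with no legal moves → checkmate.

checkmate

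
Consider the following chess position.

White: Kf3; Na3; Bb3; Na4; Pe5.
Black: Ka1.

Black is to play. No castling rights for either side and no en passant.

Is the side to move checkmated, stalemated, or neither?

stalemate

Black to move; black king on a1.
In check: no.
King squares — b1: attacked by Na3; a2: attacked by Bb3; b2: attacked by Na4.
Legal moves for Black: none.
Not in check and no legal moves → stalemate.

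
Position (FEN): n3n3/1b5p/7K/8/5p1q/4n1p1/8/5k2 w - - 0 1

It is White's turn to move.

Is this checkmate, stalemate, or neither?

White to move; white king on h6.
In check: yes, from the black queen on h4.
King squares — g5: attacked by Qh4; h5: attacked by Qh4; g6: attacked by Ph7; g7: attacked by Ne8; h7: attacked by Qh4.
Legal moves for White: none.
In check with no legal moves → checkmate.

checkmate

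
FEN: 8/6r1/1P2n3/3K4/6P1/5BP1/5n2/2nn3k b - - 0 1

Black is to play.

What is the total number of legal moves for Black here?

Black to move; king on h1.
In check: yes, from the white bishop on f3.
Legal moves: Kh2, Kg1.
Count: 2.

2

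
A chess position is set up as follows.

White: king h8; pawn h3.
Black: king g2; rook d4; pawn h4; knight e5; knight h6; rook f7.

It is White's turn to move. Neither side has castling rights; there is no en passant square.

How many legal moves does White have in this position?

White to move; king on h8.
In check: no.
Legal moves: none.
Count: 0.

0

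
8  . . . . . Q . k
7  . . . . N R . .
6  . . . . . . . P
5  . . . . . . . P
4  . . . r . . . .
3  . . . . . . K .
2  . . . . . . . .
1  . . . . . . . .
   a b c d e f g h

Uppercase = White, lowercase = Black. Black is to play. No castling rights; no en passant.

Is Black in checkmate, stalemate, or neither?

checkmate

Black to move; black king on h8.
In check: yes, from the white queen on f8.
King squares — g7: attacked by Ph6; h7: attacked by Rf7; g8: attacked by Ne7.
Legal moves for Black: none.
In check with no legal moves → checkmate.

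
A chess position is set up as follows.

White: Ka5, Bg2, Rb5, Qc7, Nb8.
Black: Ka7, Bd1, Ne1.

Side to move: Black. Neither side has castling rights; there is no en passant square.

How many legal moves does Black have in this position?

0

Black to move; king on a7.
In check: yes, from the white queen on c7.
Legal moves: none.
Count: 0.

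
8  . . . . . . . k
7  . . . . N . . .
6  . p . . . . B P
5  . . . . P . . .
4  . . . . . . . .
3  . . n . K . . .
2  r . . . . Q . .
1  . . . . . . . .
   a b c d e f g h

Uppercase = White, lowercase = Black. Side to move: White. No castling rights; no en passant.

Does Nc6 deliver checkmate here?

After Nc6: black king on h8; in check: no.
Black is not in check, so this cannot be checkmate.

no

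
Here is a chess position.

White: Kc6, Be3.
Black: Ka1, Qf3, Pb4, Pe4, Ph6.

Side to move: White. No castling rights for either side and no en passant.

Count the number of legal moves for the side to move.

19

White to move; king on c6.
In check: no.
Legal moves: Kd7, Kc7, Kb7, Kd6, Kb6, Kd5, Kc5, Kb5, Ba7, Bxh6, Bb6, Bg5, Bc5, Bf4, Bd4+, Bf2, Bd2, Bg1, Bc1.
Count: 19.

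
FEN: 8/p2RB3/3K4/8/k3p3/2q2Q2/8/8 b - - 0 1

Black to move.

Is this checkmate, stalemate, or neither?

neither

Black to move; black king on a4.
In check: no.
Legal moves for Black include: Kb5, Ka5, Kb4, Kb3, Ka3, Qh8, Qc8, Qg7, Qc7+, Qf6+, Qc6+, Qe5+, Qc5+, Qa5, Qd4+, Qc4, Qb4+, Qxf3, ... (list truncated; more exist).
Black has legal moves and is not in check → neither.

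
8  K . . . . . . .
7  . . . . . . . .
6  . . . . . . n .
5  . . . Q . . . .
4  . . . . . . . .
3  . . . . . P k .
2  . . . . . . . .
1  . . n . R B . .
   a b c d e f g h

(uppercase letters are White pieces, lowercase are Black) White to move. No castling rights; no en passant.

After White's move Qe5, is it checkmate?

After Qe5: black king on g3; in check: yes, from the white queen on e5.
Black has 5 legal replies: Kh4, Kxf3, Kf2, Nxe5, Nf4.
In check but a legal move exists → not checkmate.

no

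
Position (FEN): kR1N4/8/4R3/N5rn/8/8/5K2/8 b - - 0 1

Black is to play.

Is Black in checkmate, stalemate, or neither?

Black to move; black king on a8.
In check: yes, from the white rook on b8.
King squares — a7: available; b7: attacked by Na5; b8: available.
Legal moves for Black: Kxb8, Ka7.
Black is in check but has 2 legal moves → neither.

neither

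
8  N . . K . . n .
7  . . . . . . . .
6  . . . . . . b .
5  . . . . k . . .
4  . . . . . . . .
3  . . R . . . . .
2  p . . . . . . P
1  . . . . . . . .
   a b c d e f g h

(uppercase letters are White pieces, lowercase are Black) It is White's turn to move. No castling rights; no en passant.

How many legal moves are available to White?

White to move; king on d8.
In check: no.
Legal moves: Kc8, Kd7, Kc7, Nc7, Nb6, Rc8, Rc7, Rc6, Rc5+, Rc4, Rh3, Rg3, Rf3, Re3+, Rd3, Rb3, Ra3, Rc2, Rc1, h3, h4.
Count: 21.

21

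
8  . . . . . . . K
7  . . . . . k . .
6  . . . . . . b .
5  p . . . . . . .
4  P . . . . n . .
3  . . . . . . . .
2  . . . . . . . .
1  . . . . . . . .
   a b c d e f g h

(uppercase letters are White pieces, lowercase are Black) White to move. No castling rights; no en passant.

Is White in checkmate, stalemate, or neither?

White to move; white king on h8.
In check: no.
King squares — g7: attacked by Kf7; h7: attacked by Bg6; g8: attacked by Kf7.
Legal moves for White: none.
Not in check and no legal moves → stalemate.

stalemate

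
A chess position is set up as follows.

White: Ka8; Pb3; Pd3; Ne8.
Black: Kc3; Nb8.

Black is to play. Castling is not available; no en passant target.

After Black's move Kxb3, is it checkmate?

After Kxb3: white king on a8; in check: no.
White is not in check, so this cannot be checkmate.

no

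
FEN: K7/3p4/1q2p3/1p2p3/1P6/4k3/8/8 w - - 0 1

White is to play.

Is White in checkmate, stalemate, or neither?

stalemate

White to move; white king on a8.
In check: no.
King squares — a7: attacked by Qb6; b7: attacked by Qb6; b8: attacked by Qb6.
Legal moves for White: none.
Not in check and no legal moves → stalemate.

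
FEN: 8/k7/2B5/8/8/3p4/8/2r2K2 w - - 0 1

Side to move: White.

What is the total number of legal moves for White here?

2

White to move; king on f1.
In check: yes, from the black rook on c1.
Legal moves: Kg2, Kf2.
Count: 2.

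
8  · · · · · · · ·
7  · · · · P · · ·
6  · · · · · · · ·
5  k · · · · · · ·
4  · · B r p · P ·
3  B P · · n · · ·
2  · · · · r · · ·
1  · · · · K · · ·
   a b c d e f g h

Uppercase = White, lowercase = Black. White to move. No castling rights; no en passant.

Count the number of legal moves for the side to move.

2

White to move; king on e1.
In check: yes, from the black rook on e2.
Legal moves: Kxe2, Bxe2.
Count: 2.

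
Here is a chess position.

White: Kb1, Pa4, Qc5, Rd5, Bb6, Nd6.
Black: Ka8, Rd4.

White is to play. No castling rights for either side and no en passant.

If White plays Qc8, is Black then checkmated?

yes

After Qc8: black king on a8; in check: yes, from the white queen on c8.
King squares — a7: attacked by Bb6; b7: attacked by Nd6; b8: attacked by Qc8.
Black has no legal moves → checkmate.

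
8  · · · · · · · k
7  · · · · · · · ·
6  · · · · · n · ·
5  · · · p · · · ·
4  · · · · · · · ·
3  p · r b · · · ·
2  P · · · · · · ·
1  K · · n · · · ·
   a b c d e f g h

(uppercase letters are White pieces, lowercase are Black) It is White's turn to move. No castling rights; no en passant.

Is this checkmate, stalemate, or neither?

White to move; white king on a1.
In check: no.
King squares — b1: attacked by Bd3; a2: own pawn; b2: attacked by Nd1.
Legal moves for White: none.
Not in check and no legal moves → stalemate.

stalemate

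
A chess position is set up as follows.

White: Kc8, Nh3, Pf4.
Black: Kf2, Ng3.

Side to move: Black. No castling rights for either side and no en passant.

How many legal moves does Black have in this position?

Black to move; king on f2.
In check: yes, from the white knight on h3.
Legal moves: Kf3, Ke3, Kg2, Ke2, Kf1, Ke1.
Count: 6.

6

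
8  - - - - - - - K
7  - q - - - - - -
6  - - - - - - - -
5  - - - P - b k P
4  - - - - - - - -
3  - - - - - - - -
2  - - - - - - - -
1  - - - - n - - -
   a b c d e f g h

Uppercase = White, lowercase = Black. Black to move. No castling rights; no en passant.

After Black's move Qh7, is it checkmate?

yes

After Qh7: white king on h8; in check: yes, from the black queen on h7.
King squares — g7: attacked by Qh7; h7: attacked by Bf5; g8: attacked by Qh7.
White has no legal moves → checkmate.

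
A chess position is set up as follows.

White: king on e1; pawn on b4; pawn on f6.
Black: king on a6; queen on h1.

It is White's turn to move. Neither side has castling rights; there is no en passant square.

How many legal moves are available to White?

White to move; king on e1.
In check: yes, from the black queen on h1.
Legal moves: Kf2, Ke2, Kd2.
Count: 3.

3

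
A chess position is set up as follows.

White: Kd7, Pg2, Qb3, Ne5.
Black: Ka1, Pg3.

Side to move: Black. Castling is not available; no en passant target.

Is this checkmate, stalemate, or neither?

Black to move; black king on a1.
In check: no.
King squares — b1: attacked by Qb3; a2: attacked by Qb3; b2: attacked by Qb3.
Legal moves for Black: none.
Not in check and no legal moves → stalemate.

stalemate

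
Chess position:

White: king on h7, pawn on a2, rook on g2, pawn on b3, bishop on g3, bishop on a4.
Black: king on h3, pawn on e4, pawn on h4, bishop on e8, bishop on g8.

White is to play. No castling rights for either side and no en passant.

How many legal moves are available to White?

White to move; king on h7.
In check: yes, from the black bishop on g8.
Legal moves: Kh8, Kxg8, Kg7, Kh6.
Count: 4.

4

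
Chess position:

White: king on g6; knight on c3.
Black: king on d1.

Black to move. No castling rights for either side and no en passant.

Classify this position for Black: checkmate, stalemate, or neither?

Black to move; black king on d1.
In check: yes, from the white knight on c3.
King squares — c1: available; e1: available; c2: available; d2: available; e2: attacked by Nc3.
Legal moves for Black: Kd2, Kc2, Ke1, Kc1.
Black is in check but has 4 legal moves → neither.

neither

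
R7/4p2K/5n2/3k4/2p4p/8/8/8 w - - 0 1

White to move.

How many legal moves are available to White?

4

White to move; king on h7.
In check: yes, from the black knight on f6.
Legal moves: Kh8, Kg7, Kh6, Kg6.
Count: 4.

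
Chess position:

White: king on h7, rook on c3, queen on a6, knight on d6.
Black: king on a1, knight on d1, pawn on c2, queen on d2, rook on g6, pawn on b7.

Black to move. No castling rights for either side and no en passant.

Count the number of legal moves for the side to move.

Black to move; king on a1.
In check: yes, from the white queen on a6.
Legal moves: Kb2, Kb1, bxa6.
Count: 3.

3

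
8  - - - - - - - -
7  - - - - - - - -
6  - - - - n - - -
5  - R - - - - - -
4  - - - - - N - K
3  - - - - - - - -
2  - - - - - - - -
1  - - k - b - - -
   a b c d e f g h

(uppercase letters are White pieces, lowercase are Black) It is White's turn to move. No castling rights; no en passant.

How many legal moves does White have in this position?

3

White to move; king on h4.
In check: yes, from the black bishop on e1.
Legal moves: Kh5, Kg4, Kh3.
Count: 3.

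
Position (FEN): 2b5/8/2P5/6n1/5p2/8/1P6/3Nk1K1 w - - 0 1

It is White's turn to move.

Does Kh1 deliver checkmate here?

After Kh1: black king on e1; in check: no.
Black is not in check, so this cannot be checkmate.

no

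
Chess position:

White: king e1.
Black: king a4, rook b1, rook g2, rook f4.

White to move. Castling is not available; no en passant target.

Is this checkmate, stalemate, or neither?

checkmate

White to move; white king on e1.
In check: yes, from the black rook on b1.
King squares — d1: attacked by Rb1; f1: attacked by Rb1; d2: attacked by Rg2; e2: attacked by Rg2; f2: attacked by Rg2.
Legal moves for White: none.
In check with no legal moves → checkmate.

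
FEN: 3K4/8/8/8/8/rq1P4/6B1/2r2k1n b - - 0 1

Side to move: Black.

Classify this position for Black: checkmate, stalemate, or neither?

Black to move; black king on f1.
In check: yes, from the white bishop on g2.
Legal moves for Black: Kxg2, Kf2, Ke2, Kg1, Ke1.
Black is in check but has 5 legal moves → neither.

neither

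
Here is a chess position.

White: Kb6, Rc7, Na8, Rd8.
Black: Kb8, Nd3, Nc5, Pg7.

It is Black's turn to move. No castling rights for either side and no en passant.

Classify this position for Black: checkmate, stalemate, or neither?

Black to move; black king on b8.
In check: yes, from the white rook on d8.
King squares — a7: attacked by Kb6; b7: attacked by Kb6; c7: attacked by Kb6; a8: attacked by Rd8; c8: attacked by Rc7.
Legal moves for Black: none.
In check with no legal moves → checkmate.

checkmate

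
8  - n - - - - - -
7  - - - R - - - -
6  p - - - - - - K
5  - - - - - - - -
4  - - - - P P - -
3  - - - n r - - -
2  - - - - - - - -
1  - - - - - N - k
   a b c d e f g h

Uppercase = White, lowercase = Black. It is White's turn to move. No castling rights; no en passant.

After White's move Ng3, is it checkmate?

no

After Ng3: black king on h1; in check: yes, from the white knight on g3.
Black has 4 legal replies: Kh2, Kg2, Kg1, Rxg3.
In check but a legal move exists → not checkmate.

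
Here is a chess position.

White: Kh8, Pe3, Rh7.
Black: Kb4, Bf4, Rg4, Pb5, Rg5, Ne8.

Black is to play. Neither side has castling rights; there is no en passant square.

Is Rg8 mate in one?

After Rg8: white king on h8; in check: yes, from the black rook on g8.
King squares — g7: attacked by Rg4; h7: own rook; g8: attacked by Rg4.
White has no legal moves → checkmate.

yes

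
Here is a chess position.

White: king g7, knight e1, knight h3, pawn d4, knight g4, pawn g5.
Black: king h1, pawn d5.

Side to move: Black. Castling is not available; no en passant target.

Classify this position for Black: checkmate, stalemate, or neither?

stalemate

Black to move; black king on h1.
In check: no.
King squares — g1: attacked by Nh3; g2: attacked by Ne1; h2: attacked by Ng4.
Legal moves for Black: none.
Not in check and no legal moves → stalemate.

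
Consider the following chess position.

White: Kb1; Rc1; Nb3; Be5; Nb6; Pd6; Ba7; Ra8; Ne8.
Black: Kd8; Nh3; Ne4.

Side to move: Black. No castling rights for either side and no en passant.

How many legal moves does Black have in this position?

0

Black to move; king on d8.
In check: yes, from the white rook on a8.
Legal moves: none.
Count: 0.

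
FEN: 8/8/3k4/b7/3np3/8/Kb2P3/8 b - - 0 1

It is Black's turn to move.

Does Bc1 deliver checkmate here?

no

After Bc1: white king on a2; in check: no.
White is not in check, so this cannot be checkmate.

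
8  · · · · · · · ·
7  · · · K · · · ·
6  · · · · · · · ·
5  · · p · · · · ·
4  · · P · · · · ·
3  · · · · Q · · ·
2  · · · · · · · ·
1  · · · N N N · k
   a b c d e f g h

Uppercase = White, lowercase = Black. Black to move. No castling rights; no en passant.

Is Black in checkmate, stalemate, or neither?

Black to move; black king on h1.
In check: no.
King squares — g1: attacked by Qe3; g2: attacked by Ne1; h2: attacked by Nf1.
Legal moves for Black: none.
Not in check and no legal moves → stalemate.

stalemate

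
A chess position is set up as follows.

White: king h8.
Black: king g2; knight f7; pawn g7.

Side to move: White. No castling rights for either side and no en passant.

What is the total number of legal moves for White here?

White to move; king on h8.
In check: yes, from the black knight on f7.
Legal moves: Kg8, Kh7, Kxg7.
Count: 3.

3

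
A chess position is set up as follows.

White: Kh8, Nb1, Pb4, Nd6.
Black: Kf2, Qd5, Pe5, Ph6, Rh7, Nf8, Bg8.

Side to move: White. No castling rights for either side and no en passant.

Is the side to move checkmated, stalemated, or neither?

White to move; white king on h8.
In check: yes, from the black rook on h7.
King squares — g7: attacked by Rh7; h7: attacked by Nf8; g8: attacked by Qd5.
Legal moves for White: none.
In check with no legal moves → checkmate.

checkmate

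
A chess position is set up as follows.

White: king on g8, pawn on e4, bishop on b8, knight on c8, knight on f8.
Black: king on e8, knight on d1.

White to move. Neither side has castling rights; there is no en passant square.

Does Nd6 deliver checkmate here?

After Nd6: black king on e8; in check: yes, from the white knight on d6.
Black has 2 legal replies: Kd8, Ke7.
In check but a legal move exists → not checkmate.

no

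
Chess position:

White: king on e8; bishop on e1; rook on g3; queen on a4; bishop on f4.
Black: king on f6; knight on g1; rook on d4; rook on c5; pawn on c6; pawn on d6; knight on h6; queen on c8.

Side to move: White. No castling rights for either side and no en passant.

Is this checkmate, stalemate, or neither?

checkmate

White to move; white king on e8.
In check: yes, from the black queen on c8.
King squares — d7: attacked by Qc8; e7: attacked by Kf6; f7: attacked by Kf6; d8: attacked by Qc8; f8: attacked by Qc8.
Legal moves for White: none.
In check with no legal moves → checkmate.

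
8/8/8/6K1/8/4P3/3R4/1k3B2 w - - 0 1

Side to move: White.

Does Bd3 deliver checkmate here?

no

After Bd3: black king on b1; in check: yes, from the white bishop on d3.
Black has 2 legal replies: Kc1, Ka1.
In check but a legal move exists → not checkmate.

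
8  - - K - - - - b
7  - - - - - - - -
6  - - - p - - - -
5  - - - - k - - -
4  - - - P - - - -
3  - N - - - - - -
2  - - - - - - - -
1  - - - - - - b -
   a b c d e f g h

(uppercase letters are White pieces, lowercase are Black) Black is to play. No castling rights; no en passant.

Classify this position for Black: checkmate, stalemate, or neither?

Black to move; black king on e5.
In check: yes, from the white pawn on d4.
Legal moves for Black: Kf6, Ke6, Kf5, Kd5, Kf4, Ke4, Bxd4.
Black is in check but has 7 legal moves → neither.

neither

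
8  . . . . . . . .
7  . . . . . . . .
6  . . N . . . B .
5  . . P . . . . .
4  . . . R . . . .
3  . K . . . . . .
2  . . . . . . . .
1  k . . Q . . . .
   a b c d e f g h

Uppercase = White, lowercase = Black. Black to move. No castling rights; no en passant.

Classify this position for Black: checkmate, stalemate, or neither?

checkmate

Black to move; black king on a1.
In check: yes, from the white queen on d1.
King squares — b1: attacked by Qd1; a2: attacked by Kb3; b2: attacked by Kb3.
Legal moves for Black: none.
In check with no legal moves → checkmate.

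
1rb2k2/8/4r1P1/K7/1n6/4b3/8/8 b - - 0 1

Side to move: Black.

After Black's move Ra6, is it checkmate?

yes

After Ra6: white king on a5; in check: yes, from the black rook on a6.
King squares — a4: attacked by Ra6; b4: attacked by Rb8; b5: attacked by Rb8; a6: attacked by Nb4; b6: attacked by Be3.
White has no legal moves → checkmate.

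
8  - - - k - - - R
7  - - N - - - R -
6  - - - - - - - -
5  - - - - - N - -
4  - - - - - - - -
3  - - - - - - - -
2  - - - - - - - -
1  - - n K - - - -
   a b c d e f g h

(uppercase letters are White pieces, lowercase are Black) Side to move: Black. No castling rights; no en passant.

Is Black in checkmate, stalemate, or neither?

Black to move; black king on d8.
In check: yes, from the white rook on h8.
King squares — c7: attacked by Rg7; d7: attacked by Rg7; e7: attacked by Nf5; c8: attacked by Rh8; e8: attacked by Nc7.
Legal moves for Black: none.
In check with no legal moves → checkmate.

checkmate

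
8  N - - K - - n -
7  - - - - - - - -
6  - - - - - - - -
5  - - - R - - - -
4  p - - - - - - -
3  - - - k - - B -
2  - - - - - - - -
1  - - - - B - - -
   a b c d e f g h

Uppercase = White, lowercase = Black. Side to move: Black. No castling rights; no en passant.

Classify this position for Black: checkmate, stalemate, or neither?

Black to move; black king on d3.
In check: yes, from the white rook on d5.
Legal moves for Black: Ke4, Kc4, Ke3, Ke2, Kc2.
Black is in check but has 5 legal moves → neither.

neither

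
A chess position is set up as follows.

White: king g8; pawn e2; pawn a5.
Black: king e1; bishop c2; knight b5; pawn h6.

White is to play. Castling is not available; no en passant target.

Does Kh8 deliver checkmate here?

no

After Kh8: black king on e1; in check: no.
Black is not in check, so this cannot be checkmate.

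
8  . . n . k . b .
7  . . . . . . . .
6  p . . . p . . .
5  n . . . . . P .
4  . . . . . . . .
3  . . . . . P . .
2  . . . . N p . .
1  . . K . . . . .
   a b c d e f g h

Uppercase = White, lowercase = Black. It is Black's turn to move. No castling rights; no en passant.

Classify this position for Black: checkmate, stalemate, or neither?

Black to move; black king on e8.
In check: no.
Legal moves for Black include: Bh7, Bf7, Kf8, Kd8, Kf7, Ke7, Kd7, Ne7, Na7, Nd6, Nb6, Nb7, Nc6, Nc4, Nb3+, e5, f1=Q+, f1=R+, ... (list truncated; more exist).
Black has legal moves and is not in check → neither.

neither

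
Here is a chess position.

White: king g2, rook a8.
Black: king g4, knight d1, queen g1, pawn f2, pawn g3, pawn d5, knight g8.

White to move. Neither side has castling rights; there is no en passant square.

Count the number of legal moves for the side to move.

0

White to move; king on g2.
In check: yes, from the black queen on g1.
Legal moves: none.
Count: 0.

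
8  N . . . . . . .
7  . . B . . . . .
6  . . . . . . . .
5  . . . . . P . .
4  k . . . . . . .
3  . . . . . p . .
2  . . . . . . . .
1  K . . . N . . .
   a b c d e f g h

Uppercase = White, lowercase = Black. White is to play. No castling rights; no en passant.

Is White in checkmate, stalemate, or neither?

White to move; white king on a1.
In check: no.
Legal moves for White: Nb6+, Bd8, Bb8, Bd6, Bb6, Be5, Ba5, Bf4, Bg3, Bh2, Nxf3, Nd3, Ng2, Nc2, Kb2, Ka2, Kb1, f6.
White has 18 legal moves and is not in check → neither.

neither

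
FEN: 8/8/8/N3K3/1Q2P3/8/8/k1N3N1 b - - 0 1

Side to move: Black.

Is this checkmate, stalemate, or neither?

Black to move; black king on a1.
In check: no.
King squares — b1: attacked by Qb4; a2: attacked by Nc1; b2: attacked by Qb4.
Legal moves for Black: none.
Not in check and no legal moves → stalemate.

stalemate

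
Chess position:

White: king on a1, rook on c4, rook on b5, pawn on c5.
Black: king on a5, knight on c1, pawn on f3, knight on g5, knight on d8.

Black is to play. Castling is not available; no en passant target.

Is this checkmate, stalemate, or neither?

Black to move; black king on a5.
In check: yes, from the white rook on b5.
Legal moves for Black: Ka6, Kxb5.
Black is in check but has 2 legal moves → neither.

neither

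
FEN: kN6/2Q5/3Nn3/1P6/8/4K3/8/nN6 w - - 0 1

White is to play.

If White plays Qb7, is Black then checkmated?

yes

After Qb7: black king on a8; in check: yes, from the white queen on b7.
King squares — a7: attacked by Qb7; b7: attacked by Nd6; b8: attacked by Qb7.
Black has no legal moves → checkmate.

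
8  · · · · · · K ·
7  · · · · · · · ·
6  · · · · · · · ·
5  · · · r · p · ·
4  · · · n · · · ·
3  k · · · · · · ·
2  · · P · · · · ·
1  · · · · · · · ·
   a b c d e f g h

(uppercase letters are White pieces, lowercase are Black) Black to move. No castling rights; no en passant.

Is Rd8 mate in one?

no

After Rd8: white king on g8; in check: yes, from the black rook on d8.
White has 3 legal replies: Kh7, Kg7, Kf7.
In check but a legal move exists → not checkmate.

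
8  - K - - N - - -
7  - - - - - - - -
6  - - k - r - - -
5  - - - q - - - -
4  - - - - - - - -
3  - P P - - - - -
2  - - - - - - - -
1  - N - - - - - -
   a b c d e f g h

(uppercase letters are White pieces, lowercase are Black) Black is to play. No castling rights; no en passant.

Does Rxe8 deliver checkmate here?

no

After Rxe8: white king on b8; in check: yes, from the black rook on e8.
White has 1 legal reply: Ka7.
In check but a legal move exists → not checkmate.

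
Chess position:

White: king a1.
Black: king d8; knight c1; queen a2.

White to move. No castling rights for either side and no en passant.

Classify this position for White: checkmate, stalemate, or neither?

White to move; white king on a1.
In check: yes, from the black queen on a2.
King squares — b1: attacked by Qa2; a2: attacked by Nc1; b2: attacked by Qa2.
Legal moves for White: none.
In check with no legal moves → checkmate.

checkmate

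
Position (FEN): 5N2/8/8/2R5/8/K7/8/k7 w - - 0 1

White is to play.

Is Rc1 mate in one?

yes

After Rc1: black king on a1; in check: yes, from the white rook on c1.
King squares — b1: attacked by Rc1; a2: attacked by Ka3; b2: attacked by Ka3.
Black has no legal moves → checkmate.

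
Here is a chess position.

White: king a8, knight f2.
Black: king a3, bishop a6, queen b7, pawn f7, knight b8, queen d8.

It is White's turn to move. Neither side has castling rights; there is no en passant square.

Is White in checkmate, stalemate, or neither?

White to move; white king on a8.
In check: yes, from the black queen on b7.
King squares — a7: attacked by Qb7; b7: attacked by Ba6; b8: attacked by Qb7.
Legal moves for White: none.
In check with no legal moves → checkmate.

checkmate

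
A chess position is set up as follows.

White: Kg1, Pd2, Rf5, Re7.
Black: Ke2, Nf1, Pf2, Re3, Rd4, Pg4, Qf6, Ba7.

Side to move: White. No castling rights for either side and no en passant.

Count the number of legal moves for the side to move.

3

White to move; king on g1.
In check: yes, from the black pawn on f2.
Legal moves: Kg2, Kh1, Rxf2+.
Count: 3.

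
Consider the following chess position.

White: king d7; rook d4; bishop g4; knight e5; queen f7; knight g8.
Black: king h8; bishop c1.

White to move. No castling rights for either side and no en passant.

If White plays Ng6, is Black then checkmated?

After Ng6: black king on h8; in check: yes, from the white knight on g6.
King squares — g7: attacked by Qf7; h7: attacked by Qf7; g8: attacked by Qf7.
Black has no legal moves → checkmate.

yes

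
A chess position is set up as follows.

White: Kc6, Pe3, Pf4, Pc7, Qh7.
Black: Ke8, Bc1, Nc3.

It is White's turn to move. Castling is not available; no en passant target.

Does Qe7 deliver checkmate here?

After Qe7: black king on e8; in check: yes, from the white queen on e7.
Black has 1 legal reply: Kxe7.
In check but a legal move exists → not checkmate.

no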